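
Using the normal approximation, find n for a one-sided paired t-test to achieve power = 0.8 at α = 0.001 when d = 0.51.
n = 60 pairs

Sample size formula (paired t-test, normal approximation):
n = ((z_α + z_β) / d)²

z_α = 3.090 (for α = 0.001, one-sided)
z_β = 0.842 (for power = 0.8)
d = 0.51

n = ((3.090 + 0.842) / 0.51)²
n = (7.710)²
n ≈ 59.44
Round up to the next whole number: n = 60 pairs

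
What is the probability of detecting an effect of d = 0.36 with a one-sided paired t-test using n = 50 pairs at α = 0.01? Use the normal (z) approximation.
Power ≈ 0.59

Power calculation (paired t-test, normal approximation):
z_β = d · √n - z_α
z_β = 0.36 · √50 - 2.326
z_β = 0.36 · 7.071 - 2.326
z_β = 0.219

Power = Φ(z_β) = Φ(0.219) ≈ 0.587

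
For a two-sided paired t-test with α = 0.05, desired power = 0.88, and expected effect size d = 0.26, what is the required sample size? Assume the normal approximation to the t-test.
n = 146 pairs

Sample size formula (paired t-test, normal approximation):
n = ((z_{α/2} + z_β) / d)²

z_{α/2} = 1.960 (for α = 0.05, two-sided)
z_β = 1.175 (for power = 0.88)
d = 0.26

n = ((1.960 + 1.175) / 0.26)²
n = (12.058)²
n ≈ 145.40
Round up to the next whole number: n = 146 pairs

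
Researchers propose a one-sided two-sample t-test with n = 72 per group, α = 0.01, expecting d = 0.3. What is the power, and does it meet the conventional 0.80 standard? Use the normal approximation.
Power ≈ 0.30; the study is underpowered (power < 0.80)

Power calculation (two-sample t-test, normal approximation):
z_β = d · √(n/2) - z_α
z_β = 0.3 · √(72/2) - 2.326
z_β = 0.3 · 6.000 - 2.326
z_β = -0.526

Power = Φ(z_β) = Φ(-0.526) ≈ 0.299

Effect size d = 0.3 is small by Cohen's convention (0.2/0.5/0.8).

Threshold: power ≥ 0.80 is conventionally adequate.
Power ≈ 0.30 → the study is underpowered (power < 0.80).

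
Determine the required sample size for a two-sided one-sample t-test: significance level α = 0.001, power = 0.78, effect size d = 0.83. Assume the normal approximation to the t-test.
n = 24

Sample size formula (one-sample t-test, normal approximation):
n = ((z_{α/2} + z_β) / d)²

z_{α/2} = 3.291 (for α = 0.001, two-sided)
z_β = 0.772 (for power = 0.78)
d = 0.83

n = ((3.291 + 0.772) / 0.83)²
n = (4.895)²
n ≈ 23.96
Round up to the next whole number: n = 24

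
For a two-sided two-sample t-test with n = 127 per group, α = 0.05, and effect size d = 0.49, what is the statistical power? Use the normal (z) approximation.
Power ≈ 0.97

Power calculation (two-sample t-test, normal approximation):
z_β = d · √(n/2) - z_{α/2}
z_β = 0.49 · √(127/2) - 1.960
z_β = 0.49 · 7.969 - 1.960
z_β = 1.945

Power = Φ(z_β) = Φ(1.945) ≈ 0.974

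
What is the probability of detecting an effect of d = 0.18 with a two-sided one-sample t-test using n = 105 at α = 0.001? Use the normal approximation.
Power ≈ 0.07

Power calculation (one-sample t-test, normal approximation):
z_β = d · √n - z_{α/2}
z_β = 0.18 · √105 - 3.291
z_β = 0.18 · 10.247 - 3.291
z_β = -1.446

Power = Φ(z_β) = Φ(-1.446) ≈ 0.074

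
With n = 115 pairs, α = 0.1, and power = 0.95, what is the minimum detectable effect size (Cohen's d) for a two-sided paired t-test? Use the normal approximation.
d ≈ 0.31

Minimum detectable effect (paired t-test, normal approximation):
d = (z_{α/2} + z_β) / √n
d = (1.645 + 1.645) / √115
d = 3.290 / 10.724
d ≈ 0.31

By Cohen's convention (0.2 small / 0.5 medium / 0.8 large): small effect.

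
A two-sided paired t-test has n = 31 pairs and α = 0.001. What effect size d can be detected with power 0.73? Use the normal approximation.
d ≈ 0.70

Minimum detectable effect (paired t-test, normal approximation):
d = (z_{α/2} + z_β) / √n
d = (3.291 + 0.613) / √31
d = 3.903 / 5.568
d ≈ 0.70

By Cohen's convention (0.2 small / 0.5 medium / 0.8 large): medium effect.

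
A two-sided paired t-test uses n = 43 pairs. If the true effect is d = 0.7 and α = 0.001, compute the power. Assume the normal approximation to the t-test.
Power ≈ 0.90

Power calculation (paired t-test, normal approximation):
z_β = d · √n - z_{α/2}
z_β = 0.7 · √43 - 3.291
z_β = 0.7 · 6.557 - 3.291
z_β = 1.300

Power = Φ(z_β) = Φ(1.300) ≈ 0.903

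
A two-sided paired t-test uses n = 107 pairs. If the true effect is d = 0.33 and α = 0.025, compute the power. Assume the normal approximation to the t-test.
Power ≈ 0.88

Power calculation (paired t-test, normal approximation):
z_β = d · √n - z_{α/2}
z_β = 0.33 · √107 - 2.241
z_β = 0.33 · 10.344 - 2.241
z_β = 1.172

Power = Φ(z_β) = Φ(1.172) ≈ 0.879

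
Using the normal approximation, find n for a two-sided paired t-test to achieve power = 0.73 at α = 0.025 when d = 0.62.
n = 22 pairs

Sample size formula (paired t-test, normal approximation):
n = ((z_{α/2} + z_β) / d)²

z_{α/2} = 2.241 (for α = 0.025, two-sided)
z_β = 0.613 (for power = 0.73)
d = 0.62

n = ((2.241 + 0.613) / 0.62)²
n = (4.603)²
n ≈ 21.19
Round up to the next whole number: n = 22 pairs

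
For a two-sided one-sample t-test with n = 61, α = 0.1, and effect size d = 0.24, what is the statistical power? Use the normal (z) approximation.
Power ≈ 0.59

Power calculation (one-sample t-test, normal approximation):
z_β = d · √n - z_{α/2}
z_β = 0.24 · √61 - 1.645
z_β = 0.24 · 7.810 - 1.645
z_β = 0.230

Power = Φ(z_β) = Φ(0.230) ≈ 0.591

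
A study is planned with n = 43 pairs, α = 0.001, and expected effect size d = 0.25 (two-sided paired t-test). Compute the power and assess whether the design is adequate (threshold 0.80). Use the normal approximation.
Power ≈ 0.05; the study is underpowered (power < 0.80)

Power calculation (paired t-test, normal approximation):
z_β = d · √n - z_{α/2}
z_β = 0.25 · √43 - 3.291
z_β = 0.25 · 6.557 - 3.291
z_β = -1.651

Power = Φ(z_β) = Φ(-1.651) ≈ 0.049

Effect size d = 0.25 is small by Cohen's convention (0.2/0.5/0.8).

Threshold: power ≥ 0.80 is conventionally adequate.
Power ≈ 0.05 → the study is underpowered (power < 0.80).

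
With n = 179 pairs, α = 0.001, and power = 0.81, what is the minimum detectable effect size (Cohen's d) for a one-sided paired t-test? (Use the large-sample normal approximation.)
d ≈ 0.30

Minimum detectable effect (paired t-test, normal approximation):
d = (z_α + z_β) / √n
d = (3.090 + 0.878) / √179
d = 3.968 / 13.379
d ≈ 0.30

By Cohen's convention (0.2 small / 0.5 medium / 0.8 large): small effect.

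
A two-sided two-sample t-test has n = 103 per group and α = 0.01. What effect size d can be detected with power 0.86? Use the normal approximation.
d ≈ 0.51

Minimum detectable effect (two-sample t-test, normal approximation):
d = (z_{α/2} + z_β) / √(n/2)
d = (2.576 + 1.080) / √(103/2)
d = 3.656 / 7.176
d ≈ 0.51

By Cohen's convention (0.2 small / 0.5 medium / 0.8 large): medium effect.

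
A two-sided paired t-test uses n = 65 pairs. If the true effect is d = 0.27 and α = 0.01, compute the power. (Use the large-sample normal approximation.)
Power ≈ 0.34

Power calculation (paired t-test, normal approximation):
z_β = d · √n - z_{α/2}
z_β = 0.27 · √65 - 2.576
z_β = 0.27 · 8.062 - 2.576
z_β = -0.399

Power = Φ(z_β) = Φ(-0.399) ≈ 0.345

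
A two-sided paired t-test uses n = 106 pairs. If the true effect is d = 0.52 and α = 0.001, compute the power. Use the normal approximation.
Power ≈ 0.98

Power calculation (paired t-test, normal approximation):
z_β = d · √n - z_{α/2}
z_β = 0.52 · √106 - 3.291
z_β = 0.52 · 10.296 - 3.291
z_β = 2.063

Power = Φ(z_β) = Φ(2.063) ≈ 0.980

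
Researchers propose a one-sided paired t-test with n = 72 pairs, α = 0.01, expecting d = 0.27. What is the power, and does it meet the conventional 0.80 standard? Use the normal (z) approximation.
Power ≈ 0.49; the study is underpowered (power < 0.80)

Power calculation (paired t-test, normal approximation):
z_β = d · √n - z_α
z_β = 0.27 · √72 - 2.326
z_β = 0.27 · 8.485 - 2.326
z_β = -0.035

Power = Φ(z_β) = Φ(-0.035) ≈ 0.486

Effect size d = 0.27 is small by Cohen's convention (0.2/0.5/0.8).

Threshold: power ≥ 0.80 is conventionally adequate.
Power ≈ 0.49 → the study is underpowered (power < 0.80).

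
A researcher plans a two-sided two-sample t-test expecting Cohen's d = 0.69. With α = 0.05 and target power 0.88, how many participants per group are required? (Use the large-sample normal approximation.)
n = 42 per group

Sample size formula (two-sample t-test, normal approximation):
n = 2 · ((z_{α/2} + z_β) / d)²

z_{α/2} = 1.960 (for α = 0.05, two-sided)
z_β = 1.175 (for power = 0.88)
d = 0.69

n = 2 · ((1.960 + 1.175) / 0.69)²
n = 2 · (4.543)²
n ≈ 41.28
Round up to the next whole number: n = 42 per group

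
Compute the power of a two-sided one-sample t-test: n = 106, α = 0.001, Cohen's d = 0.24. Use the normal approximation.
Power ≈ 0.21

Power calculation (one-sample t-test, normal approximation):
z_β = d · √n - z_{α/2}
z_β = 0.24 · √106 - 3.291
z_β = 0.24 · 10.296 - 3.291
z_β = -0.820

Power = Φ(z_β) = Φ(-0.820) ≈ 0.206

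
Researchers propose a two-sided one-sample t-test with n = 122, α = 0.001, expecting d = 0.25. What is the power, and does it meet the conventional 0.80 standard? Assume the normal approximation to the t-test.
Power ≈ 0.30; the study is underpowered (power < 0.80)

Power calculation (one-sample t-test, normal approximation):
z_β = d · √n - z_{α/2}
z_β = 0.25 · √122 - 3.291
z_β = 0.25 · 11.045 - 3.291
z_β = -0.529

Power = Φ(z_β) = Φ(-0.529) ≈ 0.298

Effect size d = 0.25 is small by Cohen's convention (0.2/0.5/0.8).

Threshold: power ≥ 0.80 is conventionally adequate.
Power ≈ 0.30 → the study is underpowered (power < 0.80).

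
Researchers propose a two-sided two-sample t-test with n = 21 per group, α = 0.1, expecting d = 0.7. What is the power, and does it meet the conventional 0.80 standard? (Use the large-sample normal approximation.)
Power ≈ 0.73; the study is underpowered (power < 0.80)

Power calculation (two-sample t-test, normal approximation):
z_β = d · √(n/2) - z_{α/2}
z_β = 0.7 · √(21/2) - 1.645
z_β = 0.7 · 3.240 - 1.645
z_β = 0.623

Power = Φ(z_β) = Φ(0.623) ≈ 0.733

Effect size d = 0.7 is medium by Cohen's convention (0.2/0.5/0.8).

Threshold: power ≥ 0.80 is conventionally adequate.
Power ≈ 0.73 → the study is underpowered (power < 0.80).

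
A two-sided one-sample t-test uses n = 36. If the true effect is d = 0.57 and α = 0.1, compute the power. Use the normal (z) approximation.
Power ≈ 0.96

Power calculation (one-sample t-test, normal approximation):
z_β = d · √n - z_{α/2}
z_β = 0.57 · √36 - 1.645
z_β = 0.57 · 6.000 - 1.645
z_β = 1.775

Power = Φ(z_β) = Φ(1.775) ≈ 0.962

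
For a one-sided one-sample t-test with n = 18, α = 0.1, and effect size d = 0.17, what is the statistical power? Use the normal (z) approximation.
Power ≈ 0.29

Power calculation (one-sample t-test, normal approximation):
z_β = d · √n - z_α
z_β = 0.17 · √18 - 1.282
z_β = 0.17 · 4.243 - 1.282
z_β = -0.560

Power = Φ(z_β) = Φ(-0.560) ≈ 0.288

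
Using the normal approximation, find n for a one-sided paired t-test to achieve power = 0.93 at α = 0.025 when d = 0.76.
n = 21 pairs

Sample size formula (paired t-test, normal approximation):
n = ((z_α + z_β) / d)²

z_α = 1.960 (for α = 0.025, one-sided)
z_β = 1.476 (for power = 0.93)
d = 0.76

n = ((1.960 + 1.476) / 0.76)²
n = (4.521)²
n ≈ 20.44
Round up to the next whole number: n = 21 pairs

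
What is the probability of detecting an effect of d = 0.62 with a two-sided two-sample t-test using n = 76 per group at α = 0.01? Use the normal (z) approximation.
Power ≈ 0.89

Power calculation (two-sample t-test, normal approximation):
z_β = d · √(n/2) - z_{α/2}
z_β = 0.62 · √(76/2) - 2.576
z_β = 0.62 · 6.164 - 2.576
z_β = 1.246

Power = Φ(z_β) = Φ(1.246) ≈ 0.894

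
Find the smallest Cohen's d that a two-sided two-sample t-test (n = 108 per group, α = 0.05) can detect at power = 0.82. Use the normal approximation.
d ≈ 0.39

Minimum detectable effect (two-sample t-test, normal approximation):
d = (z_{α/2} + z_β) / √(n/2)
d = (1.960 + 0.915) / √(108/2)
d = 2.875 / 7.348
d ≈ 0.39

By Cohen's convention (0.2 small / 0.5 medium / 0.8 large): small effect.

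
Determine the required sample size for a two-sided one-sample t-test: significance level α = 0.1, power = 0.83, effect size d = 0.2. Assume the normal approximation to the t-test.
n = 169

Sample size formula (one-sample t-test, normal approximation):
n = ((z_{α/2} + z_β) / d)²

z_{α/2} = 1.645 (for α = 0.1, two-sided)
z_β = 0.954 (for power = 0.83)
d = 0.2

n = ((1.645 + 0.954) / 0.2)²
n = (12.995)²
n ≈ 168.87
Round up to the next whole number: n = 169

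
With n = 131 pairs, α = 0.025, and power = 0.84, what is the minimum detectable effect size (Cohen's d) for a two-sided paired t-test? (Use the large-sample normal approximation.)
d ≈ 0.28

Minimum detectable effect (paired t-test, normal approximation):
d = (z_{α/2} + z_β) / √n
d = (2.241 + 0.994) / √131
d = 3.236 / 11.446
d ≈ 0.28

By Cohen's convention (0.2 small / 0.5 medium / 0.8 large): small effect.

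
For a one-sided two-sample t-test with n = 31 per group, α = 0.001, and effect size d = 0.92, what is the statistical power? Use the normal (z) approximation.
Power ≈ 0.70

Power calculation (two-sample t-test, normal approximation):
z_β = d · √(n/2) - z_α
z_β = 0.92 · √(31/2) - 3.090
z_β = 0.92 · 3.937 - 3.090
z_β = 0.532

Power = Φ(z_β) = Φ(0.532) ≈ 0.703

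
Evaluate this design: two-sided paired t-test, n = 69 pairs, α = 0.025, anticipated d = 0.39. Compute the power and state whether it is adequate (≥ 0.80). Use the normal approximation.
Power ≈ 0.84; the study is adequately powered (power ≥ 0.80)

Power calculation (paired t-test, normal approximation):
z_β = d · √n - z_{α/2}
z_β = 0.39 · √69 - 2.241
z_β = 0.39 · 8.307 - 2.241
z_β = 0.998

Power = Φ(z_β) = Φ(0.998) ≈ 0.841

Effect size d = 0.39 is small by Cohen's convention (0.2/0.5/0.8).

Threshold: power ≥ 0.80 is conventionally adequate.
Power ≈ 0.84 → the study is adequately powered (power ≥ 0.80).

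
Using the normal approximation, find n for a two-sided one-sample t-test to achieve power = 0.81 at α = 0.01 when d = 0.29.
n = 142

Sample size formula (one-sample t-test, normal approximation):
n = ((z_{α/2} + z_β) / d)²

z_{α/2} = 2.576 (for α = 0.01, two-sided)
z_β = 0.878 (for power = 0.81)
d = 0.29

n = ((2.576 + 0.878) / 0.29)²
n = (11.910)²
n ≈ 141.85
Round up to the next whole number: n = 142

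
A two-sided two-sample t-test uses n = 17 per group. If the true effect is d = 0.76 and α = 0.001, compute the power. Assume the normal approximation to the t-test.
Power ≈ 0.14

Power calculation (two-sample t-test, normal approximation):
z_β = d · √(n/2) - z_{α/2}
z_β = 0.76 · √(17/2) - 3.291
z_β = 0.76 · 2.915 - 3.291
z_β = -1.075

Power = Φ(z_β) = Φ(-1.075) ≈ 0.141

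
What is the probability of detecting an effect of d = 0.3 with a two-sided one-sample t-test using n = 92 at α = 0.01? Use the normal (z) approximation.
Power ≈ 0.62

Power calculation (one-sample t-test, normal approximation):
z_β = d · √n - z_{α/2}
z_β = 0.3 · √92 - 2.576
z_β = 0.3 · 9.592 - 2.576
z_β = 0.302

Power = Φ(z_β) = Φ(0.302) ≈ 0.619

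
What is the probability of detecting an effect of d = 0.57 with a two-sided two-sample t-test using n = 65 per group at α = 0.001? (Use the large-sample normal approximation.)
Power ≈ 0.48

Power calculation (two-sample t-test, normal approximation):
z_β = d · √(n/2) - z_{α/2}
z_β = 0.57 · √(65/2) - 3.291
z_β = 0.57 · 5.701 - 3.291
z_β = -0.041

Power = Φ(z_β) = Φ(-0.041) ≈ 0.484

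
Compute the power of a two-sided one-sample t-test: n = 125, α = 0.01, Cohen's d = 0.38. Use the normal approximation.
Power ≈ 0.95

Power calculation (one-sample t-test, normal approximation):
z_β = d · √n - z_{α/2}
z_β = 0.38 · √125 - 2.576
z_β = 0.38 · 11.180 - 2.576
z_β = 1.673

Power = Φ(z_β) = Φ(1.673) ≈ 0.953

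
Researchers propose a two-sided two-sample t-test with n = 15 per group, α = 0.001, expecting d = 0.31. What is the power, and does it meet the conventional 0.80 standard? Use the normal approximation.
Power ≈ 0.01; the study is underpowered (power < 0.80)

Power calculation (two-sample t-test, normal approximation):
z_β = d · √(n/2) - z_{α/2}
z_β = 0.31 · √(15/2) - 3.291
z_β = 0.31 · 2.739 - 3.291
z_β = -2.442

Power = Φ(z_β) = Φ(-2.442) ≈ 0.007

Effect size d = 0.31 is small by Cohen's convention (0.2/0.5/0.8).

Threshold: power ≥ 0.80 is conventionally adequate.
Power ≈ 0.01 → the study is underpowered (power < 0.80).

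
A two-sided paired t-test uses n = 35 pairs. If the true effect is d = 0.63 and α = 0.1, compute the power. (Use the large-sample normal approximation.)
Power ≈ 0.98

Power calculation (paired t-test, normal approximation):
z_β = d · √n - z_{α/2}
z_β = 0.63 · √35 - 1.645
z_β = 0.63 · 5.916 - 1.645
z_β = 2.082

Power = Φ(z_β) = Φ(2.082) ≈ 0.981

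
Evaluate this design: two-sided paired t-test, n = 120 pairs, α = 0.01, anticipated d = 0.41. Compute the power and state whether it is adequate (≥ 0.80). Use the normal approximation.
Power ≈ 0.97; the study is adequately powered (power ≥ 0.80)

Power calculation (paired t-test, normal approximation):
z_β = d · √n - z_{α/2}
z_β = 0.41 · √120 - 2.576
z_β = 0.41 · 10.954 - 2.576
z_β = 1.915

Power = Φ(z_β) = Φ(1.915) ≈ 0.972

Effect size d = 0.41 is small by Cohen's convention (0.2/0.5/0.8).

Threshold: power ≥ 0.80 is conventionally adequate.
Power ≈ 0.97 → the study is adequately powered (power ≥ 0.80).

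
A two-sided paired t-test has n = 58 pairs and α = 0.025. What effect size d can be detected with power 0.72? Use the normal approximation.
d ≈ 0.37

Minimum detectable effect (paired t-test, normal approximation):
d = (z_{α/2} + z_β) / √n
d = (2.241 + 0.583) / √58
d = 2.824 / 7.616
d ≈ 0.37

By Cohen's convention (0.2 small / 0.5 medium / 0.8 large): small effect.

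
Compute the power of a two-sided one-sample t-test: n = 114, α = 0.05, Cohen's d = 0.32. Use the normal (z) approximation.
Power ≈ 0.93

Power calculation (one-sample t-test, normal approximation):
z_β = d · √n - z_{α/2}
z_β = 0.32 · √114 - 1.960
z_β = 0.32 · 10.677 - 1.960
z_β = 1.457

Power = Φ(z_β) = Φ(1.457) ≈ 0.927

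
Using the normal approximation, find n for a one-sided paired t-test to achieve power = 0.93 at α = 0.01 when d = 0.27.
n = 199 pairs

Sample size formula (paired t-test, normal approximation):
n = ((z_α + z_β) / d)²

z_α = 2.326 (for α = 0.01, one-sided)
z_β = 1.476 (for power = 0.93)
d = 0.27

n = ((2.326 + 1.476) / 0.27)²
n = (14.081)²
n ≈ 198.27
Round up to the next whole number: n = 199 pairs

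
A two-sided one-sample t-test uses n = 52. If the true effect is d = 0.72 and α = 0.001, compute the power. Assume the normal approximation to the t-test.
Power ≈ 0.97

Power calculation (one-sample t-test, normal approximation):
z_β = d · √n - z_{α/2}
z_β = 0.72 · √52 - 3.291
z_β = 0.72 · 7.211 - 3.291
z_β = 1.901

Power = Φ(z_β) = Φ(1.901) ≈ 0.971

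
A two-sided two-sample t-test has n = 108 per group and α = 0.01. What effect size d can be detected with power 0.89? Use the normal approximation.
d ≈ 0.52

Minimum detectable effect (two-sample t-test, normal approximation):
d = (z_{α/2} + z_β) / √(n/2)
d = (2.576 + 1.227) / √(108/2)
d = 3.802 / 7.348
d ≈ 0.52

By Cohen's convention (0.2 small / 0.5 medium / 0.8 large): medium effect.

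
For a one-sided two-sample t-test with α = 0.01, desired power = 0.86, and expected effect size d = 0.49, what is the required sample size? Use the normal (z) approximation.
n = 97 per group

Sample size formula (two-sample t-test, normal approximation):
n = 2 · ((z_α + z_β) / d)²

z_α = 2.326 (for α = 0.01, one-sided)
z_β = 1.080 (for power = 0.86)
d = 0.49

n = 2 · ((2.326 + 1.080) / 0.49)²
n = 2 · (6.951)²
n ≈ 96.63
Round up to the next whole number: n = 97 per group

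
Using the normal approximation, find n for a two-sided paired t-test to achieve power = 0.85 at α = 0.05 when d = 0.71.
n = 18 pairs

Sample size formula (paired t-test, normal approximation):
n = ((z_{α/2} + z_β) / d)²

z_{α/2} = 1.960 (for α = 0.05, two-sided)
z_β = 1.036 (for power = 0.85)
d = 0.71

n = ((1.960 + 1.036) / 0.71)²
n = (4.220)²
n ≈ 17.81
Round up to the next whole number: n = 18 pairs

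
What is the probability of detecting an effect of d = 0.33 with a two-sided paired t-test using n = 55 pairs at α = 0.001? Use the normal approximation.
Power ≈ 0.20

Power calculation (paired t-test, normal approximation):
z_β = d · √n - z_{α/2}
z_β = 0.33 · √55 - 3.291
z_β = 0.33 · 7.416 - 3.291
z_β = -0.843

Power = Φ(z_β) = Φ(-0.843) ≈ 0.200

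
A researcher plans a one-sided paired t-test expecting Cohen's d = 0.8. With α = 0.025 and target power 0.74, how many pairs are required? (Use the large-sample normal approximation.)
n = 11 pairs

Sample size formula (paired t-test, normal approximation):
n = ((z_α + z_β) / d)²

z_α = 1.960 (for α = 0.025, one-sided)
z_β = 0.643 (for power = 0.74)
d = 0.8

n = ((1.960 + 0.643) / 0.8)²
n = (3.254)²
n ≈ 10.59
Round up to the next whole number: n = 11 pairs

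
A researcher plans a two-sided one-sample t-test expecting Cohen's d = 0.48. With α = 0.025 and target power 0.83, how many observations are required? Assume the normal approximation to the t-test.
n = 45

Sample size formula (one-sample t-test, normal approximation):
n = ((z_{α/2} + z_β) / d)²

z_{α/2} = 2.241 (for α = 0.025, two-sided)
z_β = 0.954 (for power = 0.83)
d = 0.48

n = ((2.241 + 0.954) / 0.48)²
n = (6.656)²
n ≈ 44.30
Round up to the next whole number: n = 45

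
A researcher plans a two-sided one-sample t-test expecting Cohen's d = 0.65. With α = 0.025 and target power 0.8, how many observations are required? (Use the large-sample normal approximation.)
n = 23

Sample size formula (one-sample t-test, normal approximation):
n = ((z_{α/2} + z_β) / d)²

z_{α/2} = 2.241 (for α = 0.025, two-sided)
z_β = 0.842 (for power = 0.8)
d = 0.65

n = ((2.241 + 0.842) / 0.65)²
n = (4.743)²
n ≈ 22.50
Round up to the next whole number: n = 23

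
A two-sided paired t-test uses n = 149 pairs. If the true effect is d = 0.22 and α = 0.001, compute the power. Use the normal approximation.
Power ≈ 0.27

Power calculation (paired t-test, normal approximation):
z_β = d · √n - z_{α/2}
z_β = 0.22 · √149 - 3.291
z_β = 0.22 · 12.207 - 3.291
z_β = -0.605

Power = Φ(z_β) = Φ(-0.605) ≈ 0.273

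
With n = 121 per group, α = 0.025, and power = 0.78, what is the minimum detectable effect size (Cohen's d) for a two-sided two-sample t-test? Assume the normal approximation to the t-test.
d ≈ 0.39

Minimum detectable effect (two-sample t-test, normal approximation):
d = (z_{α/2} + z_β) / √(n/2)
d = (2.241 + 0.772) / √(121/2)
d = 3.014 / 7.778
d ≈ 0.39

By Cohen's convention (0.2 small / 0.5 medium / 0.8 large): small effect.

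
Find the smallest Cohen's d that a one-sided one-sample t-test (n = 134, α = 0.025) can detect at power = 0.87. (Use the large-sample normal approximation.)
d ≈ 0.27

Minimum detectable effect (one-sample t-test, normal approximation):
d = (z_α + z_β) / √n
d = (1.960 + 1.126) / √134
d = 3.086 / 11.576
d ≈ 0.27

By Cohen's convention (0.2 small / 0.5 medium / 0.8 large): small effect.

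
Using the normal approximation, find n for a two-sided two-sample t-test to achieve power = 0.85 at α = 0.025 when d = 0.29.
n = 256 per group

Sample size formula (two-sample t-test, normal approximation):
n = 2 · ((z_{α/2} + z_β) / d)²

z_{α/2} = 2.241 (for α = 0.025, two-sided)
z_β = 1.036 (for power = 0.85)
d = 0.29

n = 2 · ((2.241 + 1.036) / 0.29)²
n = 2 · (11.300)²
n ≈ 255.38
Round up to the next whole number: n = 256 per group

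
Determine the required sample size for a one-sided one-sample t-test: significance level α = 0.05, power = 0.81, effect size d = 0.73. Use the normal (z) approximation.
n = 12

Sample size formula (one-sample t-test, normal approximation):
n = ((z_α + z_β) / d)²

z_α = 1.645 (for α = 0.05, one-sided)
z_β = 0.878 (for power = 0.81)
d = 0.73

n = ((1.645 + 0.878) / 0.73)²
n = (3.456)²
n ≈ 11.94
Round up to the next whole number: n = 12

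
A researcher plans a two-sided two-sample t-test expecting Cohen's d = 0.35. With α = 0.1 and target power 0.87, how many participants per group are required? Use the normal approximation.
n = 126 per group

Sample size formula (two-sample t-test, normal approximation):
n = 2 · ((z_{α/2} + z_β) / d)²

z_{α/2} = 1.645 (for α = 0.1, two-sided)
z_β = 1.126 (for power = 0.87)
d = 0.35

n = 2 · ((1.645 + 1.126) / 0.35)²
n = 2 · (7.917)²
n ≈ 125.36
Round up to the next whole number: n = 126 per group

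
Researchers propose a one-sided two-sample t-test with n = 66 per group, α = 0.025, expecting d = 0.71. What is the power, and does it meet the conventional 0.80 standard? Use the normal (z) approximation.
Power ≈ 0.98; the study is adequately powered (power ≥ 0.80)

Power calculation (two-sample t-test, normal approximation):
z_β = d · √(n/2) - z_α
z_β = 0.71 · √(66/2) - 1.960
z_β = 0.71 · 5.745 - 1.960
z_β = 2.119

Power = Φ(z_β) = Φ(2.119) ≈ 0.983

Effect size d = 0.71 is medium by Cohen's convention (0.2/0.5/0.8).

Threshold: power ≥ 0.80 is conventionally adequate.
Power ≈ 0.98 → the study is adequately powered (power ≥ 0.80).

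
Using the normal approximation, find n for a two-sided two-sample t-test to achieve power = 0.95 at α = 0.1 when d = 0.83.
n = 32 per group

Sample size formula (two-sample t-test, normal approximation):
n = 2 · ((z_{α/2} + z_β) / d)²

z_{α/2} = 1.645 (for α = 0.1, two-sided)
z_β = 1.645 (for power = 0.95)
d = 0.83

n = 2 · ((1.645 + 1.645) / 0.83)²
n = 2 · (3.964)²
n ≈ 31.43
Round up to the next whole number: n = 32 per group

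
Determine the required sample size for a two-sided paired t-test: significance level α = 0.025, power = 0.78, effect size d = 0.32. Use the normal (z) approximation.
n = 89 pairs

Sample size formula (paired t-test, normal approximation):
n = ((z_{α/2} + z_β) / d)²

z_{α/2} = 2.241 (for α = 0.025, two-sided)
z_β = 0.772 (for power = 0.78)
d = 0.32

n = ((2.241 + 0.772) / 0.32)²
n = (9.416)²
n ≈ 88.66
Round up to the next whole number: n = 89 pairs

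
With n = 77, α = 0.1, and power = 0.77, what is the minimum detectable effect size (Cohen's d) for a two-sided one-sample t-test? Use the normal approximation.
d ≈ 0.27

Minimum detectable effect (one-sample t-test, normal approximation):
d = (z_{α/2} + z_β) / √n
d = (1.645 + 0.739) / √77
d = 2.384 / 8.775
d ≈ 0.27

By Cohen's convention (0.2 small / 0.5 medium / 0.8 large): small effect.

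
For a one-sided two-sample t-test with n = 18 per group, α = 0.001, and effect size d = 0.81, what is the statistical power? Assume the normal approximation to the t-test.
Power ≈ 0.25

Power calculation (two-sample t-test, normal approximation):
z_β = d · √(n/2) - z_α
z_β = 0.81 · √(18/2) - 3.090
z_β = 0.81 · 3.000 - 3.090
z_β = -0.660

Power = Φ(z_β) = Φ(-0.660) ≈ 0.255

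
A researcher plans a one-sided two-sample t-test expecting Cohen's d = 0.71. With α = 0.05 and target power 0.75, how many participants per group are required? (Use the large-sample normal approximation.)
n = 22 per group

Sample size formula (two-sample t-test, normal approximation):
n = 2 · ((z_α + z_β) / d)²

z_α = 1.645 (for α = 0.05, one-sided)
z_β = 0.674 (for power = 0.75)
d = 0.71

n = 2 · ((1.645 + 0.674) / 0.71)²
n = 2 · (3.266)²
n ≈ 21.33
Round up to the next whole number: n = 22 per group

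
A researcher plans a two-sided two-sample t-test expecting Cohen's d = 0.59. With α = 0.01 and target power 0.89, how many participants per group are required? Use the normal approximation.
n = 84 per group

Sample size formula (two-sample t-test, normal approximation):
n = 2 · ((z_{α/2} + z_β) / d)²

z_{α/2} = 2.576 (for α = 0.01, two-sided)
z_β = 1.227 (for power = 0.89)
d = 0.59

n = 2 · ((2.576 + 1.227) / 0.59)²
n = 2 · (6.446)²
n ≈ 83.10
Round up to the next whole number: n = 84 per group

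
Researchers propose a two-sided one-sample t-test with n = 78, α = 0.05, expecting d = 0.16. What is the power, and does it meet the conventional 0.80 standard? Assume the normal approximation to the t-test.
Power ≈ 0.29; the study is underpowered (power < 0.80)

Power calculation (one-sample t-test, normal approximation):
z_β = d · √n - z_{α/2}
z_β = 0.16 · √78 - 1.960
z_β = 0.16 · 8.832 - 1.960
z_β = -0.547

Power = Φ(z_β) = Φ(-0.547) ≈ 0.292

Effect size d = 0.16 is very small by Cohen's convention (0.2/0.5/0.8).

Threshold: power ≥ 0.80 is conventionally adequate.
Power ≈ 0.29 → the study is underpowered (power < 0.80).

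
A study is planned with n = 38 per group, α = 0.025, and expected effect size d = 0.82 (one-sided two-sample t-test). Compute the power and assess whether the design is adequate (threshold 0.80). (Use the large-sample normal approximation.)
Power ≈ 0.95; the study is adequately powered (power ≥ 0.80)

Power calculation (two-sample t-test, normal approximation):
z_β = d · √(n/2) - z_α
z_β = 0.82 · √(38/2) - 1.960
z_β = 0.82 · 4.359 - 1.960
z_β = 1.614

Power = Φ(z_β) = Φ(1.614) ≈ 0.947

Effect size d = 0.82 is large by Cohen's convention (0.2/0.5/0.8).

Threshold: power ≥ 0.80 is conventionally adequate.
Power ≈ 0.95 → the study is adequately powered (power ≥ 0.80).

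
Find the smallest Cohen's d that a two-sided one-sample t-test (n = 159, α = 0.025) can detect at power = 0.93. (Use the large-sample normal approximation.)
d ≈ 0.29

Minimum detectable effect (one-sample t-test, normal approximation):
d = (z_{α/2} + z_β) / √n
d = (2.241 + 1.476) / √159
d = 3.717 / 12.610
d ≈ 0.29

By Cohen's convention (0.2 small / 0.5 medium / 0.8 large): small effect.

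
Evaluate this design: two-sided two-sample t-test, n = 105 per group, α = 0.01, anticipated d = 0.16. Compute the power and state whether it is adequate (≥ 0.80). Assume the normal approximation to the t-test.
Power ≈ 0.08; the study is underpowered (power < 0.80)

Power calculation (two-sample t-test, normal approximation):
z_β = d · √(n/2) - z_{α/2}
z_β = 0.16 · √(105/2) - 2.576
z_β = 0.16 · 7.246 - 2.576
z_β = -1.417

Power = Φ(z_β) = Φ(-1.417) ≈ 0.078

Effect size d = 0.16 is very small by Cohen's convention (0.2/0.5/0.8).

Threshold: power ≥ 0.80 is conventionally adequate.
Power ≈ 0.08 → the study is underpowered (power < 0.80).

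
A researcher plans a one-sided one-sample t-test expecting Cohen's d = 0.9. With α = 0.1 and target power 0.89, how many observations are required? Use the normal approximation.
n = 8

Sample size formula (one-sample t-test, normal approximation):
n = ((z_α + z_β) / d)²

z_α = 1.282 (for α = 0.1, one-sided)
z_β = 1.227 (for power = 0.89)
d = 0.9

n = ((1.282 + 1.227) / 0.9)²
n = (2.788)²
n ≈ 7.77
Round up to the next whole number: n = 8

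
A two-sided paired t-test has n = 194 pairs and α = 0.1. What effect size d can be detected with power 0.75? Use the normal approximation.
d ≈ 0.17

Minimum detectable effect (paired t-test, normal approximation):
d = (z_{α/2} + z_β) / √n
d = (1.645 + 0.674) / √194
d = 2.319 / 13.928
d ≈ 0.17

By Cohen's convention (0.2 small / 0.5 medium / 0.8 large): very small effect.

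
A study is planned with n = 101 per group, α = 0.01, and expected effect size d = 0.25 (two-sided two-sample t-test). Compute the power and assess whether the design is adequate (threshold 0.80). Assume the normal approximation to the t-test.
Power ≈ 0.21; the study is underpowered (power < 0.80)

Power calculation (two-sample t-test, normal approximation):
z_β = d · √(n/2) - z_{α/2}
z_β = 0.25 · √(101/2) - 2.576
z_β = 0.25 · 7.106 - 2.576
z_β = -0.799

Power = Φ(z_β) = Φ(-0.799) ≈ 0.212

Effect size d = 0.25 is small by Cohen's convention (0.2/0.5/0.8).

Threshold: power ≥ 0.80 is conventionally adequate.
Power ≈ 0.21 → the study is underpowered (power < 0.80).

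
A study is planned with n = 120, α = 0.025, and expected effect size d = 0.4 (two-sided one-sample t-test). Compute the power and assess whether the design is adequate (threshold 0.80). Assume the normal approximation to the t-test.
Power ≈ 0.98; the study is adequately powered (power ≥ 0.80)

Power calculation (one-sample t-test, normal approximation):
z_β = d · √n - z_{α/2}
z_β = 0.4 · √120 - 2.241
z_β = 0.4 · 10.954 - 2.241
z_β = 2.140

Power = Φ(z_β) = Φ(2.140) ≈ 0.984

Effect size d = 0.4 is small by Cohen's convention (0.2/0.5/0.8).

Threshold: power ≥ 0.80 is conventionally adequate.
Power ≈ 0.98 → the study is adequately powered (power ≥ 0.80).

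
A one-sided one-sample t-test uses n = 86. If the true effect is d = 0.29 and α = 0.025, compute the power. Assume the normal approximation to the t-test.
Power ≈ 0.77

Power calculation (one-sample t-test, normal approximation):
z_β = d · √n - z_α
z_β = 0.29 · √86 - 1.960
z_β = 0.29 · 9.274 - 1.960
z_β = 0.729

Power = Φ(z_β) = Φ(0.729) ≈ 0.767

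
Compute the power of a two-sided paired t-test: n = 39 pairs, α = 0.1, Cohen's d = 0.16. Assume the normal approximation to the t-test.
Power ≈ 0.26

Power calculation (paired t-test, normal approximation):
z_β = d · √n - z_{α/2}
z_β = 0.16 · √39 - 1.645
z_β = 0.16 · 6.245 - 1.645
z_β = -0.646

Power = Φ(z_β) = Φ(-0.646) ≈ 0.259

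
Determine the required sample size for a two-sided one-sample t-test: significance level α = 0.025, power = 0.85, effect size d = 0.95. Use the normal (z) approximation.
n = 12

Sample size formula (one-sample t-test, normal approximation):
n = ((z_{α/2} + z_β) / d)²

z_{α/2} = 2.241 (for α = 0.025, two-sided)
z_β = 1.036 (for power = 0.85)
d = 0.95

n = ((2.241 + 1.036) / 0.95)²
n = (3.449)²
n ≈ 11.90
Round up to the next whole number: n = 12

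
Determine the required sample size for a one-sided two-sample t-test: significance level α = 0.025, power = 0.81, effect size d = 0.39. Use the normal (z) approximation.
n = 106 per group

Sample size formula (two-sample t-test, normal approximation):
n = 2 · ((z_α + z_β) / d)²

z_α = 1.960 (for α = 0.025, one-sided)
z_β = 0.878 (for power = 0.81)
d = 0.39

n = 2 · ((1.960 + 0.878) / 0.39)²
n = 2 · (7.277)²
n ≈ 105.91
Round up to the next whole number: n = 106 per group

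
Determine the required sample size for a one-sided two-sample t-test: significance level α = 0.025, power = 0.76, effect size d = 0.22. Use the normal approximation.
n = 294 per group

Sample size formula (two-sample t-test, normal approximation):
n = 2 · ((z_α + z_β) / d)²

z_α = 1.960 (for α = 0.025, one-sided)
z_β = 0.706 (for power = 0.76)
d = 0.22

n = 2 · ((1.960 + 0.706) / 0.22)²
n = 2 · (12.118)²
n ≈ 293.69
Round up to the next whole number: n = 294 per group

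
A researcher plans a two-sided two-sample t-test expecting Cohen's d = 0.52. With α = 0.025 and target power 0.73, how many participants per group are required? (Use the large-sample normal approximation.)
n = 61 per group

Sample size formula (two-sample t-test, normal approximation):
n = 2 · ((z_{α/2} + z_β) / d)²

z_{α/2} = 2.241 (for α = 0.025, two-sided)
z_β = 0.613 (for power = 0.73)
d = 0.52

n = 2 · ((2.241 + 0.613) / 0.52)²
n = 2 · (5.488)²
n ≈ 60.24
Round up to the next whole number: n = 61 per group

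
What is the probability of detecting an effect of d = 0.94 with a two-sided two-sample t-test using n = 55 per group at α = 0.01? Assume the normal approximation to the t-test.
Power ≈ 0.99

Power calculation (two-sample t-test, normal approximation):
z_β = d · √(n/2) - z_{α/2}
z_β = 0.94 · √(55/2) - 2.576
z_β = 0.94 · 5.244 - 2.576
z_β = 2.354

Power = Φ(z_β) = Φ(2.354) ≈ 0.991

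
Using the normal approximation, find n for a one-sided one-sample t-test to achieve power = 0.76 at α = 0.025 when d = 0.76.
n = 13

Sample size formula (one-sample t-test, normal approximation):
n = ((z_α + z_β) / d)²

z_α = 1.960 (for α = 0.025, one-sided)
z_β = 0.706 (for power = 0.76)
d = 0.76

n = ((1.960 + 0.706) / 0.76)²
n = (3.508)²
n ≈ 12.31
Round up to the next whole number: n = 13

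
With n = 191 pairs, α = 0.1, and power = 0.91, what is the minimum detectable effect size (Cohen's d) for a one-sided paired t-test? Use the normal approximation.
d ≈ 0.19

Minimum detectable effect (paired t-test, normal approximation):
d = (z_α + z_β) / √n
d = (1.282 + 1.341) / √191
d = 2.622 / 13.820
d ≈ 0.19

By Cohen's convention (0.2 small / 0.5 medium / 0.8 large): very small effect.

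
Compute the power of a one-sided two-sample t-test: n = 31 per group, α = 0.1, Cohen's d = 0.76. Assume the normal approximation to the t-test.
Power ≈ 0.96

Power calculation (two-sample t-test, normal approximation):
z_β = d · √(n/2) - z_α
z_β = 0.76 · √(31/2) - 1.282
z_β = 0.76 · 3.937 - 1.282
z_β = 1.711

Power = Φ(z_β) = Φ(1.711) ≈ 0.956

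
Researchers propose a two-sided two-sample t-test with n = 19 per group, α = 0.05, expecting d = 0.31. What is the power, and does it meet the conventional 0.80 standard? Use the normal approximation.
Power ≈ 0.16; the study is underpowered (power < 0.80)

Power calculation (two-sample t-test, normal approximation):
z_β = d · √(n/2) - z_{α/2}
z_β = 0.31 · √(19/2) - 1.960
z_β = 0.31 · 3.082 - 1.960
z_β = -1.004

Power = Φ(z_β) = Φ(-1.004) ≈ 0.158

Effect size d = 0.31 is small by Cohen's convention (0.2/0.5/0.8).

Threshold: power ≥ 0.80 is conventionally adequate.
Power ≈ 0.16 → the study is underpowered (power < 0.80).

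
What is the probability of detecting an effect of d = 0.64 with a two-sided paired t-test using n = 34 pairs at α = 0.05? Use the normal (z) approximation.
Power ≈ 0.96

Power calculation (paired t-test, normal approximation):
z_β = d · √n - z_{α/2}
z_β = 0.64 · √34 - 1.960
z_β = 0.64 · 5.831 - 1.960
z_β = 1.772

Power = Φ(z_β) = Φ(1.772) ≈ 0.962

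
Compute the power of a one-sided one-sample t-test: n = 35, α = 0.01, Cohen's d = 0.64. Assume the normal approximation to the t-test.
Power ≈ 0.93

Power calculation (one-sample t-test, normal approximation):
z_β = d · √n - z_α
z_β = 0.64 · √35 - 2.326
z_β = 0.64 · 5.916 - 2.326
z_β = 1.460

Power = Φ(z_β) = Φ(1.460) ≈ 0.928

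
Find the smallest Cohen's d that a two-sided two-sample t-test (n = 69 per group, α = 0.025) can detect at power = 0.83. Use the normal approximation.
d ≈ 0.54

Minimum detectable effect (two-sample t-test, normal approximation):
d = (z_{α/2} + z_β) / √(n/2)
d = (2.241 + 0.954) / √(69/2)
d = 3.196 / 5.874
d ≈ 0.54

By Cohen's convention (0.2 small / 0.5 medium / 0.8 large): medium effect.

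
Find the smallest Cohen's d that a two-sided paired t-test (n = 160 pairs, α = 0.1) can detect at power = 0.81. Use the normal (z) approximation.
d ≈ 0.20

Minimum detectable effect (paired t-test, normal approximation):
d = (z_{α/2} + z_β) / √n
d = (1.645 + 0.878) / √160
d = 2.523 / 12.649
d ≈ 0.20

By Cohen's convention (0.2 small / 0.5 medium / 0.8 large): small effect.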